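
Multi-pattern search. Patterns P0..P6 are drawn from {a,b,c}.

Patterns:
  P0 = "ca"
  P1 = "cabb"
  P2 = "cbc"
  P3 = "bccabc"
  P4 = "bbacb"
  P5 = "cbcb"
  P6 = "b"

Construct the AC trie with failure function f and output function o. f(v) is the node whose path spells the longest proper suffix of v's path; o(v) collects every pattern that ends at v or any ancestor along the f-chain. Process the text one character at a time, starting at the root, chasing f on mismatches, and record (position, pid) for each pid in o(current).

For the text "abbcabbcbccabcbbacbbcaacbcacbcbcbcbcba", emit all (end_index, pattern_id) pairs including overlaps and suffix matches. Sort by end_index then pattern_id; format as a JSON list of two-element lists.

Build automaton:
Trie nodes:
  n0 'ε': b→7 c→1
  n1 'c': a→2 b→5
  n2 'ca': b→3  [P0 ends]
  n3 'cab': b→4
  n4 'cabb': ·  [P1 ends]
  n5 'cb': c→6
  n6 'cbc': b→17  [P2 ends]
  n7 'b': b→13 c→8  [P6 ends]
  n8 'bc': c→9
  n9 'bcc': a→10
  n10 'bcca': b→11
  n11 'bccab': c→12
  n12 'bccabc': ·  [P3 ends]
  n13 'bb': a→14
  n14 'bba': c→15
  n15 'bbac': b→16
  n16 'bbacb': ·  [P4 ends]
  n17 'cbcb': ·  [P5 ends]

Failure links (BFS by depth):
  n1('c'): parent n0 fail=0; on 'c' 0 → fail=0;  out ∅∪∅=∅
  n7('b'): parent n0 fail=0; on 'b' 0 → fail=0;  out {6}∪∅={6}
  n2('ca'): parent n1 fail=0; on 'a' 0 → fail=0;  out {0}∪∅={0}
  n5('cb'): parent n1 fail=0; on 'b' 0 → fail=7;  out ∅∪{6}={6}
  n8('bc'): parent n7 fail=0; on 'c' 0 → fail=1;  out ∅∪∅=∅
  n13('bb'): parent n7 fail=0; on 'b' 0 → fail=7;  out ∅∪{6}={6}
  n3('cab'): parent n2 fail=0; on 'b' 0 → fail=7;  out ∅∪{6}={6}
  n6('cbc'): parent n5 fail=7; on 'c' 7 → fail=8;  out {2}∪∅={2}
  n9('bcc'): parent n8 fail=1; on 'c' 1→0 → fail=1;  out ∅∪∅=∅
  n14('bba'): parent n13 fail=7; on 'a' 7→0 → fail=0;  out ∅∪∅=∅
  n4('cabb'): parent n3 fail=7; on 'b' 7 → fail=13;  out {1}∪{6}={1,6}
  n10('bcca'): parent n9 fail=1; on 'a' 1 → fail=2;  out ∅∪{0}={0}
  n15('bbac'): parent n14 fail=0; on 'c' 0 → fail=1;  out ∅∪∅=∅
  n17('cbcb'): parent n6 fail=8; on 'b' 8→1 → fail=5;  out {5}∪{6}={5,6}
  n11('bccab'): parent n10 fail=2; on 'b' 2 → fail=3;  out ∅∪{6}={6}
  n16('bbacb'): parent n15 fail=1; on 'b' 1 → fail=5;  out {4}∪{6}={4,6}
  n12('bccabc'): parent n11 fail=3; on 'c' 3→7 → fail=8;  out {3}∪∅={3}

Scan:
pos 0 'a': at 0
pos 1 'b': at 7  → match P6@[1:1]
pos 2 'b': at 13  → match P6@[2:2]
pos 3 'c': at 8 ·f
pos 4 'a': at 2 ·f  → match P0@[3:4]
pos 5 'b': at 3  → match P6@[5:5]
pos 6 'b': at 4  → match P1@[3:6],P6@[6:6]
pos 7 'c': at 8 ·f
pos 8 'b': at 5 ·f  → match P6@[8:8]
pos 9 'c': at 6  → match P2@[7:9]
pos 10 'c': at 9 ·f
pos 11 'a': at 10  → match P0@[10:11]
pos 12 'b': at 11  → match P6@[12:12]
pos 13 'c': at 12  → match P3@[8:13]
pos 14 'b': at 5 ·f  → match P6@[14:14]
pos 15 'b': at 13 ·f  → match P6@[15:15]
pos 16 'a': at 14
pos 17 'c': at 15
pos 18 'b': at 16  → match P4@[14:18],P6@[18:18]
pos 19 'b': at 13 ·f  → match P6@[19:19]
pos 20 'c': at 8 ·f
pos 21 'a': at 2 ·f  → match P0@[20:21]
pos 22 'a': at 0 ·f
pos 23 'c': at 1
pos 24 'b': at 5  → match P6@[24:24]
pos 25 'c': at 6  → match P2@[23:25]
pos 26 'a': at 2 ·f  → match P0@[25:26]
pos 27 'c': at 1 ·f
pos 28 'b': at 5  → match P6@[28:28]
pos 29 'c': at 6  → match P2@[27:29]
pos 30 'b': at 17  → match P5@[27:30],P6@[30:30]
pos 31 'c': at 6 ·f  → match P2@[29:31]
pos 32 'b': at 17  → match P5@[29:32],P6@[32:32]
pos 33 'c': at 6 ·f  → match P2@[31:33]
pos 34 'b': at 17  → match P5@[31:34],P6@[34:34]
pos 35 'c': at 6 ·f  → match P2@[33:35]
pos 36 'b': at 17  → match P5@[33:36],P6@[36:36]
pos 37 'a': at 0 ·f

Matches: [[1,6],[2,6],[4,0],[5,6],[6,1],[6,6],[8,6],[9,2],[11,0],[12,6],[13,3],[14,6],[15,6],[18,4],[18,6],[19,6],[21,0],[24,6],[25,2],[26,0],[28,6],[29,2],[30,5],[30,6],[31,2],[32,5],[32,6],[33,2],[34,5],[34,6],[35,2],[36,5],[36,6]]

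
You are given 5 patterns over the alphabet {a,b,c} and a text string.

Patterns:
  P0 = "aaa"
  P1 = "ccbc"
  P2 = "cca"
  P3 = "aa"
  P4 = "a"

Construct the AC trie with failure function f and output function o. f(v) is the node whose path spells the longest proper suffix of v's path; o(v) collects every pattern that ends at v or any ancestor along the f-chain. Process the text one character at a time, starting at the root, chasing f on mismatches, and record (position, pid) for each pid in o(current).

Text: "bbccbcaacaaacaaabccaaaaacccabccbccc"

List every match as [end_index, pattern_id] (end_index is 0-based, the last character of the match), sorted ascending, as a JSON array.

Build automaton:
Trie nodes:
  n0 'ε': a→1 c→4
  n1 'a': a→2  [P4 ends]
  n2 'aa': a→3  [P3 ends]
  n3 'aaa': ·  [P0 ends]
  n4 'c': c→5
  n5 'cc': a→8 b→6
  n6 'ccb': c→7
  n7 'ccbc': ·  [P1 ends]
  n8 'cca': ·  [P2 ends]

BFS fail/out derivation:
  fail(1) 'a': from fail(0)=0 chase 'a': 0 ⇒ 0;  out={4}∪out(0)={4}
  fail(4) 'c': from fail(0)=0 chase 'c': 0 ⇒ 0;  out=∅∪out(0)=∅
  fail(2) 'aa': from fail(1)=0 chase 'a': 0 ⇒ 1;  out={3}∪out(1)={3,4}
  fail(5) 'cc': from fail(4)=0 chase 'c': 0 ⇒ 4;  out=∅∪out(4)=∅
  fail(3) 'aaa': from fail(2)=1 chase 'a': 1 ⇒ 2;  out={0}∪out(2)={0,3,4}
  fail(6) 'ccb': from fail(5)=4 chase 'b': 4→0 ⇒ 0;  out=∅∪out(0)=∅
  fail(8) 'cca': from fail(5)=4 chase 'a': 4→0 ⇒ 1;  out={2}∪out(1)={2,4}
  fail(7) 'ccbc': from fail(6)=0 chase 'c': 0 ⇒ 4;  out={1}∪out(4)={1}

Run:
[0] read 'b'  n0⇒n0
[1] read 'b'  n0⇒n0
[2] read 'c'  n0⇒n4
[3] read 'c'  n4⇒n5
[4] read 'b'  n5⇒n6
[5] read 'c'  n6⇒n7  ** P1@[2:5]
[6] read 'a'  n7⇒n1 ·f  ** P4@[6:6]
[7] read 'a'  n1⇒n2  ** P3@[6:7],P4@[7:7]
[8] read 'c'  n2⇒n4 ·f
[9] read 'a'  n4⇒n1 ·f  ** P4@[9:9]
[10] read 'a'  n1⇒n2  ** P3@[9:10],P4@[10:10]
[11] read 'a'  n2⇒n3  ** P0@[9:11],P3@[10:11],P4@[11:11]
[12] read 'c'  n3⇒n4 ·f
[13] read 'a'  n4⇒n1 ·f  ** P4@[13:13]
[14] read 'a'  n1⇒n2  ** P3@[13:14],P4@[14:14]
[15] read 'a'  n2⇒n3  ** P0@[13:15],P3@[14:15],P4@[15:15]
[16] read 'b'  n3⇒n0 ·f
[17] read 'c'  n0⇒n4
[18] read 'c'  n4⇒n5
[19] read 'a'  n5⇒n8  ** P2@[17:19],P4@[19:19]
[20] read 'a'  n8⇒n2 ·f  ** P3@[19:20],P4@[20:20]
[21] read 'a'  n2⇒n3  ** P0@[19:21],P3@[20:21],P4@[21:21]
[22] read 'a'  n3⇒n3 ·f  ** P0@[20:22],P3@[21:22],P4@[22:22]
[23] read 'a'  n3⇒n3 ·f  ** P0@[21:23],P3@[22:23],P4@[23:23]
[24] read 'c'  n3⇒n4 ·f
[25] read 'c'  n4⇒n5
[26] read 'c'  n5⇒n5 ·f
[27] read 'a'  n5⇒n8  ** P2@[25:27],P4@[27:27]
[28] read 'b'  n8⇒n0 ·f
[29] read 'c'  n0⇒n4
[30] read 'c'  n4⇒n5
[31] read 'b'  n5⇒n6
[32] read 'c'  n6⇒n7  ** P1@[29:32]
[33] read 'c'  n7⇒n5 ·f
[34] read 'c'  n5⇒n5 ·f

Matches: [[5,1],[6,4],[7,3],[7,4],[9,4],[10,3],[10,4],[11,0],[11,3],[11,4],[13,4],[14,3],[14,4],[15,0],[15,3],[15,4],[19,2],[19,4],[20,3],[20,4],[21,0],[21,3],[21,4],[22,0],[22,3],[22,4],[23,0],[23,3],[23,4],[27,2],[27,4],[32,1]]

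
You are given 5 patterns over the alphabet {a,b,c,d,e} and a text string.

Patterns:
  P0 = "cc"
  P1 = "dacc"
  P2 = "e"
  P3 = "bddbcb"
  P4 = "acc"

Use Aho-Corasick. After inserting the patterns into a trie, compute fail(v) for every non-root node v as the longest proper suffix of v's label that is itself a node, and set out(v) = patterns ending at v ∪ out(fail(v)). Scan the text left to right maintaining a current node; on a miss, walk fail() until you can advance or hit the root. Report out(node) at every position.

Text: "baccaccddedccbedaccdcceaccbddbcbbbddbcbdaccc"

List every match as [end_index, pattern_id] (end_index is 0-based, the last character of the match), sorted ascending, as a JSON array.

Build automaton:
Trie (insert patterns):
  n0 'ε': a→14 b→8 c→1 d→3 e→7
  n1 'c': c→2
  n2 'cc': ·  [P0 ends]
  n3 'd': a→4
  n4 'da': c→5
  n5 'dac': c→6
  n6 'dacc': ·  [P1 ends]
  n7 'e': ·  [P2 ends]
  n8 'b': d→9
  n9 'bd': d→10
  n10 'bdd': b→11
  n11 'bddb': c→12
  n12 'bddbc': b→13
  n13 'bddbcb': ·  [P3 ends]
  n14 'a': c→15
  n15 'ac': c→16
  n16 'acc': ·  [P4 ends]

Failure links (BFS by depth):
  n1('c'): parent n0 fail=0; on 'c' 0 → fail=0;  out ∅∪∅=∅
  n3('d'): parent n0 fail=0; on 'd' 0 → fail=0;  out ∅∪∅=∅
  n7('e'): parent n0 fail=0; on 'e' 0 → fail=0;  out {2}∪∅={2}
  n8('b'): parent n0 fail=0; on 'b' 0 → fail=0;  out ∅∪∅=∅
  n14('a'): parent n0 fail=0; on 'a' 0 → fail=0;  out ∅∪∅=∅
  n2('cc'): parent n1 fail=0; on 'c' 0 → fail=1;  out {0}∪∅={0}
  n4('da'): parent n3 fail=0; on 'a' 0 → fail=14;  out ∅∪∅=∅
  n9('bd'): parent n8 fail=0; on 'd' 0 → fail=3;  out ∅∪∅=∅
  n15('ac'): parent n14 fail=0; on 'c' 0 → fail=1;  out ∅∪∅=∅
  n5('dac'): parent n4 fail=14; on 'c' 14 → fail=15;  out ∅∪∅=∅
  n10('bdd'): parent n9 fail=3; on 'd' 3→0 → fail=3;  out ∅∪∅=∅
  n16('acc'): parent n15 fail=1; on 'c' 1 → fail=2;  out {4}∪{0}={0,4}
  n6('dacc'): parent n5 fail=15; on 'c' 15 → fail=16;  out {1}∪{0,4}={0,1,4}
  n11('bddb'): parent n10 fail=3; on 'b' 3→0 → fail=8;  out ∅∪∅=∅
  n12('bddbc'): parent n11 fail=8; on 'c' 8→0 → fail=1;  out ∅∪∅=∅
  n13('bddbcb'): parent n12 fail=1; on 'b' 1→0 → fail=8;  out {3}∪∅={3}

Run:
[0] read 'b'  n0⇒n8
[1] read 'a'  n8⇒n14 (fail-walked)
[2] read 'c'  n14⇒n15
[3] read 'c'  n15⇒n16  → match P0@[2:3],P4@[1:3]
[4] read 'a'  n16⇒n14 (fail-walked)
[5] read 'c'  n14⇒n15
[6] read 'c'  n15⇒n16  → match P0@[5:6],P4@[4:6]
[7] read 'd'  n16⇒n3 (fail-walked)
[8] read 'd'  n3⇒n3 (fail-walked)
[9] read 'e'  n3⇒n7 (fail-walked)  → match P2@[9:9]
[10] read 'd'  n7⇒n3 (fail-walked)
[11] read 'c'  n3⇒n1 (fail-walked)
[12] read 'c'  n1⇒n2  → match P0@[11:12]
[13] read 'b'  n2⇒n8 (fail-walked)
[14] read 'e'  n8⇒n7 (fail-walked)  → match P2@[14:14]
[15] read 'd'  n7⇒n3 (fail-walked)
[16] read 'a'  n3⇒n4
[17] read 'c'  n4⇒n5
[18] read 'c'  n5⇒n6  → match P0@[17:18],P1@[15:18],P4@[16:18]
[19] read 'd'  n6⇒n3 (fail-walked)
[20] read 'c'  n3⇒n1 (fail-walked)
[21] read 'c'  n1⇒n2  → match P0@[20:21]
[22] read 'e'  n2⇒n7 (fail-walked)  → match P2@[22:22]
[23] read 'a'  n7⇒n14 (fail-walked)
[24] read 'c'  n14⇒n15
[25] read 'c'  n15⇒n16  → match P0@[24:25],P4@[23:25]
[26] read 'b'  n16⇒n8 (fail-walked)
[27] read 'd'  n8⇒n9
[28] read 'd'  n9⇒n10
[29] read 'b'  n10⇒n11
[30] read 'c'  n11⇒n12
[31] read 'b'  n12⇒n13  → match P3@[26:31]
[32] read 'b'  n13⇒n8 (fail-walked)
[33] read 'b'  n8⇒n8 (fail-walked)
[34] read 'd'  n8⇒n9
[35] read 'd'  n9⇒n10
[36] read 'b'  n10⇒n11
[37] read 'c'  n11⇒n12
[38] read 'b'  n12⇒n13  → match P3@[33:38]
[39] read 'd'  n13⇒n9 (fail-walked)
[40] read 'a'  n9⇒n4 (fail-walked)
[41] read 'c'  n4⇒n5
[42] read 'c'  n5⇒n6  → match P0@[41:42],P1@[39:42],P4@[40:42]
[43] read 'c'  n6⇒n2 (fail-walked)  → match P0@[42:43]

All matches (sorted): [[3,0],[3,4],[6,0],[6,4],[9,2],[12,0],[14,2],[18,0],[18,1],[18,4],[21,0],[22,2],[25,0],[25,4],[31,3],[38,3],[42,0],[42,1],[42,4],[43,0]]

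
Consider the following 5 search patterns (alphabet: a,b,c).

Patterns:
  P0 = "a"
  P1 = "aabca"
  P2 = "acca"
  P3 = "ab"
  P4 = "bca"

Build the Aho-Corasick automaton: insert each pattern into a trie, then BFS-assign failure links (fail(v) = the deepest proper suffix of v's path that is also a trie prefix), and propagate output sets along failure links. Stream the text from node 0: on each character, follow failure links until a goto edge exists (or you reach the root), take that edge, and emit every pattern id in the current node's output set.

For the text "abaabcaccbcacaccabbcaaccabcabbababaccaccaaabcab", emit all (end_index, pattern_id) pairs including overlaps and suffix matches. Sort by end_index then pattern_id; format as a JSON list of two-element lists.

Construct AC machine:
Trie nodes:
  n0 'ε': a→1 b→10
  n1 'a': a→2 b→9 c→6  [P0 ends]
  n2 'aa': b→3
  n3 'aab': c→4
  n4 'aabc': a→5
  n5 'aabca': ·  [P1 ends]
  n6 'ac': c→7
  n7 'acc': a→8
  n8 'acca': ·  [P2 ends]
  n9 'ab': ·  [P3 ends]
  n10 'b': c→11
  n11 'bc': a→12
  n12 'bca': ·  [P4 ends]

BFS fail/out derivation:
  n1('a'): parent n0 fail=0; on 'a' 0 → fail=0;  out {0}∪∅={0}
  n10('b'): parent n0 fail=0; on 'b' 0 → fail=0;  out ∅∪∅=∅
  n2('aa'): parent n1 fail=0; on 'a' 0 → fail=1;  out ∅∪{0}={0}
  n6('ac'): parent n1 fail=0; on 'c' 0 → fail=0;  out ∅∪∅=∅
  n9('ab'): parent n1 fail=0; on 'b' 0 → fail=10;  out {3}∪∅={3}
  n11('bc'): parent n10 fail=0; on 'c' 0 → fail=0;  out ∅∪∅=∅
  n3('aab'): parent n2 fail=1; on 'b' 1 → fail=9;  out ∅∪{3}={3}
  n7('acc'): parent n6 fail=0; on 'c' 0 → fail=0;  out ∅∪∅=∅
  n12('bca'): parent n11 fail=0; on 'a' 0 → fail=1;  out {4}∪{0}={0,4}
  n4('aabc'): parent n3 fail=9; on 'c' 9→10 → fail=11;  out ∅∪∅=∅
  n8('acca'): parent n7 fail=0; on 'a' 0 → fail=1;  out {2}∪{0}={0,2}
  n5('aabca'): parent n4 fail=11; on 'a' 11 → fail=12;  out {1}∪{0,4}={0,1,4}

Scan:
i=0 'a': node 0→1  emit P0@[0:0]
i=1 'b': node 1→9  emit P3@[0:1]
i=2 'a': node 9→1 (fail-walked)  emit P0@[2:2]
i=3 'a': node 1→2  emit P0@[3:3]
i=4 'b': node 2→3  emit P3@[3:4]
i=5 'c': node 3→4
i=6 'a': node 4→5  emit P0@[6:6],P1@[2:6],P4@[4:6]
i=7 'c': node 5→6 (fail-walked)
i=8 'c': node 6→7
i=9 'b': node 7→10 (fail-walked)
i=10 'c': node 10→11
i=11 'a': node 11→12  emit P0@[11:11],P4@[9:11]
i=12 'c': node 12→6 (fail-walked)
i=13 'a': node 6→1 (fail-walked)  emit P0@[13:13]
i=14 'c': node 1→6
i=15 'c': node 6→7
i=16 'a': node 7→8  emit P0@[16:16],P2@[13:16]
i=17 'b': node 8→9 (fail-walked)  emit P3@[16:17]
i=18 'b': node 9→10 (fail-walked)
i=19 'c': node 10→11
i=20 'a': node 11→12  emit P0@[20:20],P4@[18:20]
i=21 'a': node 12→2 (fail-walked)  emit P0@[21:21]
i=22 'c': node 2→6 (fail-walked)
i=23 'c': node 6→7
i=24 'a': node 7→8  emit P0@[24:24],P2@[21:24]
i=25 'b': node 8→9 (fail-walked)  emit P3@[24:25]
i=26 'c': node 9→11 (fail-walked)
i=27 'a': node 11→12  emit P0@[27:27],P4@[25:27]
i=28 'b': node 12→9 (fail-walked)  emit P3@[27:28]
i=29 'b': node 9→10 (fail-walked)
i=30 'a': node 10→1 (fail-walked)  emit P0@[30:30]
i=31 'b': node 1→9  emit P3@[30:31]
i=32 'a': node 9→1 (fail-walked)  emit P0@[32:32]
i=33 'b': node 1→9  emit P3@[32:33]
i=34 'a': node 9→1 (fail-walked)  emit P0@[34:34]
i=35 'c': node 1→6
i=36 'c': node 6→7
i=37 'a': node 7→8  emit P0@[37:37],P2@[34:37]
i=38 'c': node 8→6 (fail-walked)
i=39 'c': node 6→7
i=40 'a': node 7→8  emit P0@[40:40],P2@[37:40]
i=41 'a': node 8→2 (fail-walked)  emit P0@[41:41]
i=42 'a': node 2→2 (fail-walked)  emit P0@[42:42]
i=43 'b': node 2→3  emit P3@[42:43]
i=44 'c': node 3→4
i=45 'a': node 4→5  emit P0@[45:45],P1@[41:45],P4@[43:45]
i=46 'b': node 5→9 (fail-walked)  emit P3@[45:46]

Matches: [[0,0],[1,3],[2,0],[3,0],[4,3],[6,0],[6,1],[6,4],[11,0],[11,4],[13,0],[16,0],[16,2],[17,3],[20,0],[20,4],[21,0],[24,0],[24,2],[25,3],[27,0],[27,4],[28,3],[30,0],[31,3],[32,0],[33,3],[34,0],[37,0],[37,2],[40,0],[40,2],[41,0],[42,0],[43,3],[45,0],[45,1],[45,4],[46,3]]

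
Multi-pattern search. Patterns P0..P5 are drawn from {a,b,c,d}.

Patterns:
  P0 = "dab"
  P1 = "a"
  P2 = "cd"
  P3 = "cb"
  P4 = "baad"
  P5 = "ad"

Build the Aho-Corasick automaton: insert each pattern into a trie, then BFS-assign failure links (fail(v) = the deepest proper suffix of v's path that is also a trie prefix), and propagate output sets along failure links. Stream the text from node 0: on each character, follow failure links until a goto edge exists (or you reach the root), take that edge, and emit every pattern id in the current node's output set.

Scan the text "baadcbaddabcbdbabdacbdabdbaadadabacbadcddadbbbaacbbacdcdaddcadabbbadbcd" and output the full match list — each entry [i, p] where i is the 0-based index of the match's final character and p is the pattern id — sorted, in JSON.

Build automaton:
Trie (insert patterns):
  0='ε' goto a→4 b→8 c→5 d→1
  1='d' goto a→2
  2='da' goto b→3
  3='dab' goto ·  ←P0
  4='a' goto d→12  ←P1
  5='c' goto b→7 d→6
  6='cd' goto ·  ←P2
  7='cb' goto ·  ←P3
  8='b' goto a→9
  9='ba' goto a→10
  10='baa' goto d→11
  11='baad' goto ·  ←P4
  12='ad' goto ·  ←P5

BFS fail/out derivation:
  fail(1) 'd': from fail(0)=0 chase 'd': 0 ⇒ 0;  out=∅∪out(0)=∅
  fail(4) 'a': from fail(0)=0 chase 'a': 0 ⇒ 0;  out={1}∪out(0)={1}
  fail(5) 'c': from fail(0)=0 chase 'c': 0 ⇒ 0;  out=∅∪out(0)=∅
  fail(8) 'b': from fail(0)=0 chase 'b': 0 ⇒ 0;  out=∅∪out(0)=∅
  fail(2) 'da': from fail(1)=0 chase 'a': 0 ⇒ 4;  out=∅∪out(4)={1}
  fail(6) 'cd': from fail(5)=0 chase 'd': 0 ⇒ 1;  out={2}∪out(1)={2}
  fail(7) 'cb': from fail(5)=0 chase 'b': 0 ⇒ 8;  out={3}∪out(8)={3}
  fail(9) 'ba': from fail(8)=0 chase 'a': 0 ⇒ 4;  out=∅∪out(4)={1}
  fail(12) 'ad': from fail(4)=0 chase 'd': 0 ⇒ 1;  out={5}∪out(1)={5}
  fail(3) 'dab': from fail(2)=4 chase 'b': 4→0 ⇒ 8;  out={0}∪out(8)={0}
  fail(10) 'baa': from fail(9)=4 chase 'a': 4→0 ⇒ 4;  out=∅∪out(4)={1}
  fail(11) 'baad': from fail(10)=4 chase 'd': 4 ⇒ 12;  out={4}∪out(12)={4,5}

Text stream:
[0] read 'b'  n0⇒n8
[1] read 'a'  n8⇒n9  ** P1@[1:1]
[2] read 'a'  n9⇒n10  ** P1@[2:2]
[3] read 'd'  n10⇒n11  ** P4@[0:3],P5@[2:3]
[4] read 'c'  n11⇒n5 (via fail)
[5] read 'b'  n5⇒n7  ** P3@[4:5]
[6] read 'a'  n7⇒n9 (via fail)  ** P1@[6:6]
[7] read 'd'  n9⇒n12 (via fail)  ** P5@[6:7]
[8] read 'd'  n12⇒n1 (via fail)
[9] read 'a'  n1⇒n2  ** P1@[9:9]
[10] read 'b'  n2⇒n3  ** P0@[8:10]
[11] read 'c'  n3⇒n5 (via fail)
[12] read 'b'  n5⇒n7  ** P3@[11:12]
[13] read 'd'  n7⇒n1 (via fail)
[14] read 'b'  n1⇒n8 (via fail)
[15] read 'a'  n8⇒n9  ** P1@[15:15]
[16] read 'b'  n9⇒n8 (via fail)
[17] read 'd'  n8⇒n1 (via fail)
[18] read 'a'  n1⇒n2  ** P1@[18:18]
[19] read 'c'  n2⇒n5 (via fail)
[20] read 'b'  n5⇒n7  ** P3@[19:20]
[21] read 'd'  n7⇒n1 (via fail)
[22] read 'a'  n1⇒n2  ** P1@[22:22]
[23] read 'b'  n2⇒n3  ** P0@[21:23]
[24] read 'd'  n3⇒n1 (via fail)
[25] read 'b'  n1⇒n8 (via fail)
[26] read 'a'  n8⇒n9  ** P1@[26:26]
[27] read 'a'  n9⇒n10  ** P1@[27:27]
[28] read 'd'  n10⇒n11  ** P4@[25:28],P5@[27:28]
[29] read 'a'  n11⇒n2 (via fail)  ** P1@[29:29]
[30] read 'd'  n2⇒n12 (via fail)  ** P5@[29:30]
[31] read 'a'  n12⇒n2 (via fail)  ** P1@[31:31]
[32] read 'b'  n2⇒n3  ** P0@[30:32]
[33] read 'a'  n3⇒n9 (via fail)  ** P1@[33:33]
[34] read 'c'  n9⇒n5 (via fail)
[35] read 'b'  n5⇒n7  ** P3@[34:35]
[36] read 'a'  n7⇒n9 (via fail)  ** P1@[36:36]
[37] read 'd'  n9⇒n12 (via fail)  ** P5@[36:37]
[38] read 'c'  n12⇒n5 (via fail)
[39] read 'd'  n5⇒n6  ** P2@[38:39]
[40] read 'd'  n6⇒n1 (via fail)
[41] read 'a'  n1⇒n2  ** P1@[41:41]
[42] read 'd'  n2⇒n12 (via fail)  ** P5@[41:42]
[43] read 'b'  n12⇒n8 (via fail)
[44] read 'b'  n8⇒n8 (via fail)
[45] read 'b'  n8⇒n8 (via fail)
[46] read 'a'  n8⇒n9  ** P1@[46:46]
[47] read 'a'  n9⇒n10  ** P1@[47:47]
[48] read 'c'  n10⇒n5 (via fail)
[49] read 'b'  n5⇒n7  ** P3@[48:49]
[50] read 'b'  n7⇒n8 (via fail)
[51] read 'a'  n8⇒n9  ** P1@[51:51]
[52] read 'c'  n9⇒n5 (via fail)
[53] read 'd'  n5⇒n6  ** P2@[52:53]
[54] read 'c'  n6⇒n5 (via fail)
[55] read 'd'  n5⇒n6  ** P2@[54:55]
[56] read 'a'  n6⇒n2 (via fail)  ** P1@[56:56]
[57] read 'd'  n2⇒n12 (via fail)  ** P5@[56:57]
[58] read 'd'  n12⇒n1 (via fail)
[59] read 'c'  n1⇒n5 (via fail)
[60] read 'a'  n5⇒n4 (via fail)  ** P1@[60:60]
[61] read 'd'  n4⇒n12  ** P5@[60:61]
[62] read 'a'  n12⇒n2 (via fail)  ** P1@[62:62]
[63] read 'b'  n2⇒n3  ** P0@[61:63]
[64] read 'b'  n3⇒n8 (via fail)
[65] read 'b'  n8⇒n8 (via fail)
[66] read 'a'  n8⇒n9  ** P1@[66:66]
[67] read 'd'  n9⇒n12 (via fail)  ** P5@[66:67]
[68] read 'b'  n12⇒n8 (via fail)
[69] read 'c'  n8⇒n5 (via fail)
[70] read 'd'  n5⇒n6  ** P2@[69:70]

Result: [[1,1],[2,1],[3,4],[3,5],[5,3],[6,1],[7,5],[9,1],[10,0],[12,3],[15,1],[18,1],[20,3],[22,1],[23,0],[26,1],[27,1],[28,4],[28,5],[29,1],[30,5],[31,1],[32,0],[33,1],[35,3],[36,1],[37,5],[39,2],[41,1],[42,5],[46,1],[47,1],[49,3],[51,1],[53,2],[55,2],[56,1],[57,5],[60,1],[61,5],[62,1],[63,0],[66,1],[67,5],[70,2]]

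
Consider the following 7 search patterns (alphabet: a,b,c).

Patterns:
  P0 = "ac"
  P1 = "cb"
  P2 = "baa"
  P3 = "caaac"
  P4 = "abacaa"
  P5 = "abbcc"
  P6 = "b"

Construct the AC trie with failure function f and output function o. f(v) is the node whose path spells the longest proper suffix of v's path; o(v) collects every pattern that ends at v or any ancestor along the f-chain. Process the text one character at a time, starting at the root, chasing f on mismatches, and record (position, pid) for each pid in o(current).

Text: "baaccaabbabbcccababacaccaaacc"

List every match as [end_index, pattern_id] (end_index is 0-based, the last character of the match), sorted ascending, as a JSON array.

Build automaton:
Trie nodes:
  n0 'ε': a→1 b→5 c→3
  n1 'a': b→12 c→2
  n2 'ac': ·  ←P0
  n3 'c': a→8 b→4
  n4 'cb': ·  ←P1
  n5 'b': a→6  ←P6
  n6 'ba': a→7
  n7 'baa': ·  ←P2
  n8 'ca': a→9
  n9 'caa': a→10
  n10 'caaa': c→11
  n11 'caaac': ·  ←P3
  n12 'ab': a→13 b→17
  n13 'aba': c→14
  n14 'abac': a→15
  n15 'abaca': a→16
  n16 'abacaa': ·  ←P4
  n17 'abb': c→18
  n18 'abbc': c→19
  n19 'abbcc': ·  ←P5

Failure links (BFS by depth):
  n1('a'): parent n0 fail=0; on 'a' 0 → fail=0;  out ∅∪∅=∅
  n3('c'): parent n0 fail=0; on 'c' 0 → fail=0;  out ∅∪∅=∅
  n5('b'): parent n0 fail=0; on 'b' 0 → fail=0;  out {6}∪∅={6}
  n2('ac'): parent n1 fail=0; on 'c' 0 → fail=3;  out {0}∪∅={0}
  n4('cb'): parent n3 fail=0; on 'b' 0 → fail=5;  out {1}∪{6}={1,6}
  n6('ba'): parent n5 fail=0; on 'a' 0 → fail=1;  out ∅∪∅=∅
  n8('ca'): parent n3 fail=0; on 'a' 0 → fail=1;  out ∅∪∅=∅
  n12('ab'): parent n1 fail=0; on 'b' 0 → fail=5;  out ∅∪{6}={6}
  n7('baa'): parent n6 fail=1; on 'a' 1→0 → fail=1;  out {2}∪∅={2}
  n9('caa'): parent n8 fail=1; on 'a' 1→0 → fail=1;  out ∅∪∅=∅
  n13('aba'): parent n12 fail=5; on 'a' 5 → fail=6;  out ∅∪∅=∅
  n17('abb'): parent n12 fail=5; on 'b' 5→0 → fail=5;  out ∅∪{6}={6}
  n10('caaa'): parent n9 fail=1; on 'a' 1→0 → fail=1;  out ∅∪∅=∅
  n14('abac'): parent n13 fail=6; on 'c' 6→1 → fail=2;  out ∅∪{0}={0}
  n18('abbc'): parent n17 fail=5; on 'c' 5→0 → fail=3;  out ∅∪∅=∅
  n11('caaac'): parent n10 fail=1; on 'c' 1 → fail=2;  out {3}∪{0}={0,3}
  n15('abaca'): parent n14 fail=2; on 'a' 2→3 → fail=8;  out ∅∪∅=∅
  n19('abbcc'): parent n18 fail=3; on 'c' 3→0 → fail=3;  out {5}∪∅={5}
  n16('abacaa'): parent n15 fail=8; on 'a' 8 → fail=9;  out {4}∪∅={4}

Scan:
i=0 'b': node 0→5  emit P6@[0:0]
i=1 'a': node 5→6
i=2 'a': node 6→7  emit P2@[0:2]
i=3 'c': node 7→2 (via fail)  emit P0@[2:3]
i=4 'c': node 2→3 (via fail)
i=5 'a': node 3→8
i=6 'a': node 8→9
i=7 'b': node 9→12 (via fail)  emit P6@[7:7]
i=8 'b': node 12→17  emit P6@[8:8]
i=9 'a': node 17→6 (via fail)
i=10 'b': node 6→12 (via fail)  emit P6@[10:10]
i=11 'b': node 12→17  emit P6@[11:11]
i=12 'c': node 17→18
i=13 'c': node 18→19  emit P5@[9:13]
i=14 'c': node 19→3 (via fail)
i=15 'a': node 3→8
i=16 'b': node 8→12 (via fail)  emit P6@[16:16]
i=17 'a': node 12→13
i=18 'b': node 13→12 (via fail)  emit P6@[18:18]
i=19 'a': node 12→13
i=20 'c': node 13→14  emit P0@[19:20]
i=21 'a': node 14→15
i=22 'c': node 15→2 (via fail)  emit P0@[21:22]
i=23 'c': node 2→3 (via fail)
i=24 'a': node 3→8
i=25 'a': node 8→9
i=26 'a': node 9→10
i=27 'c': node 10→11  emit P0@[26:27],P3@[23:27]
i=28 'c': node 11→3 (via fail)

Result: [[0,6],[2,2],[3,0],[7,6],[8,6],[10,6],[11,6],[13,5],[16,6],[18,6],[20,0],[22,0],[27,0],[27,3]]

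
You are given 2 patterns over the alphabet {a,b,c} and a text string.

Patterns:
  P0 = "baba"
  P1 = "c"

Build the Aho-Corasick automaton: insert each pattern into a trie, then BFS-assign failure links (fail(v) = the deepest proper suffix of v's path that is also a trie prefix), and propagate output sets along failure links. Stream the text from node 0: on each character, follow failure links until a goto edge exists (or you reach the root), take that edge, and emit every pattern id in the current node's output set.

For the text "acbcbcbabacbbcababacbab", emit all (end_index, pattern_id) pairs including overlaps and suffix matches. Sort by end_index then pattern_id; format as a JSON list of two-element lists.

Construct AC machine:
Trie nodes:
  0='ε' goto b→1 c→5
  1='b' goto a→2
  2='ba' goto b→3
  3='bab' goto a→4
  4='baba' goto ·  ←P0
  5='c' goto ·  ←P1

BFS fail/out derivation:
  n1('b'): parent n0 fail=0; on 'b' 0 → fail=0;  out ∅∪∅=∅
  n5('c'): parent n0 fail=0; on 'c' 0 → fail=0;  out {1}∪∅={1}
  n2('ba'): parent n1 fail=0; on 'a' 0 → fail=0;  out ∅∪∅=∅
  n3('bab'): parent n2 fail=0; on 'b' 0 → fail=1;  out ∅∪∅=∅
  n4('baba'): parent n3 fail=1; on 'a' 1 → fail=2;  out {0}∪∅={0}

Run:
[0] read 'a'  n0⇒n0
[1] read 'c'  n0⇒n5  → match P1@[1:1]
[2] read 'b'  n5⇒n1 (via fail)
[3] read 'c'  n1⇒n5 (via fail)  → match P1@[3:3]
[4] read 'b'  n5⇒n1 (via fail)
[5] read 'c'  n1⇒n5 (via fail)  → match P1@[5:5]
[6] read 'b'  n5⇒n1 (via fail)
[7] read 'a'  n1⇒n2
[8] read 'b'  n2⇒n3
[9] read 'a'  n3⇒n4  → match P0@[6:9]
[10] read 'c'  n4⇒n5 (via fail)  → match P1@[10:10]
[11] read 'b'  n5⇒n1 (via fail)
[12] read 'b'  n1⇒n1 (via fail)
[13] read 'c'  n1⇒n5 (via fail)  → match P1@[13:13]
[14] read 'a'  n5⇒n0 (via fail)
[15] read 'b'  n0⇒n1
[16] read 'a'  n1⇒n2
[17] read 'b'  n2⇒n3
[18] read 'a'  n3⇒n4  → match P0@[15:18]
[19] read 'c'  n4⇒n5 (via fail)  → match P1@[19:19]
[20] read 'b'  n5⇒n1 (via fail)
[21] read 'a'  n1⇒n2
[22] read 'b'  n2⇒n3

All matches (sorted): [[1,1],[3,1],[5,1],[9,0],[10,1],[13,1],[18,0],[19,1]]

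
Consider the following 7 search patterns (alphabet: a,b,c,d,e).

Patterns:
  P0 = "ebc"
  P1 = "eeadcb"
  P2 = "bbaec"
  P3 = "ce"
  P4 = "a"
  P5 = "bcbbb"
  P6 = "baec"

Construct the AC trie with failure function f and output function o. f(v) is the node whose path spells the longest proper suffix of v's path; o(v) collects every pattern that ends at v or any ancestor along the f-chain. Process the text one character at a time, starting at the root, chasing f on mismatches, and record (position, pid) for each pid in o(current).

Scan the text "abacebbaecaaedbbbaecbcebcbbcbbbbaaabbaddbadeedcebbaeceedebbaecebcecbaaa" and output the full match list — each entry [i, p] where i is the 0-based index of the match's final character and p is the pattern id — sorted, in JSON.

Build automaton:
Trie (insert patterns):
  n0 'ε': a→16 b→9 c→14 e→1
  n1 'e': b→2 e→4
  n2 'eb': c→3
  n3 'ebc': ·  [P0 ends]
  n4 'ee': a→5
  n5 'eea': d→6
  n6 'eead': c→7
  n7 'eeadc': b→8
  n8 'eeadcb': ·  [P1 ends]
  n9 'b': a→21 b→10 c→17
  n10 'bb': a→11
  n11 'bba': e→12
  n12 'bbae': c→13
  n13 'bbaec': ·  [P2 ends]
  n14 'c': e→15
  n15 'ce': ·  [P3 ends]
  n16 'a': ·  [P4 ends]
  n17 'bc': b→18
  n18 'bcb': b→19
  n19 'bcbb': b→20
  n20 'bcbbb': ·  [P5 ends]
  n21 'ba': e→22
  n22 'bae': c→23
  n23 'baec': ·  [P6 ends]

Failure links (BFS by depth):
  n1('e'): parent n0 fail=0; on 'e' 0 → fail=0;  out ∅∪∅=∅
  n9('b'): parent n0 fail=0; on 'b' 0 → fail=0;  out ∅∪∅=∅
  n14('c'): parent n0 fail=0; on 'c' 0 → fail=0;  out ∅∪∅=∅
  n16('a'): parent n0 fail=0; on 'a' 0 → fail=0;  out {4}∪∅={4}
  n2('eb'): parent n1 fail=0; on 'b' 0 → fail=9;  out ∅∪∅=∅
  n4('ee'): parent n1 fail=0; on 'e' 0 → fail=1;  out ∅∪∅=∅
  n10('bb'): parent n9 fail=0; on 'b' 0 → fail=9;  out ∅∪∅=∅
  n15('ce'): parent n14 fail=0; on 'e' 0 → fail=1;  out {3}∪∅={3}
  n17('bc'): parent n9 fail=0; on 'c' 0 → fail=14;  out ∅∪∅=∅
  n21('ba'): parent n9 fail=0; on 'a' 0 → fail=16;  out ∅∪{4}={4}
  n3('ebc'): parent n2 fail=9; on 'c' 9 → fail=17;  out {0}∪∅={0}
  n5('eea'): parent n4 fail=1; on 'a' 1→0 → fail=16;  out ∅∪{4}={4}
  n11('bba'): parent n10 fail=9; on 'a' 9 → fail=21;  out ∅∪{4}={4}
  n18('bcb'): parent n17 fail=14; on 'b' 14→0 → fail=9;  out ∅∪∅=∅
  n22('bae'): parent n21 fail=16; on 'e' 16→0 → fail=1;  out ∅∪∅=∅
  n6('eead'): parent n5 fail=16; on 'd' 16→0 → fail=0;  out ∅∪∅=∅
  n12('bbae'): parent n11 fail=21; on 'e' 21 → fail=22;  out ∅∪∅=∅
  n19('bcbb'): parent n18 fail=9; on 'b' 9 → fail=10;  out ∅∪∅=∅
  n23('baec'): parent n22 fail=1; on 'c' 1→0 → fail=14;  out {6}∪∅={6}
  n7('eeadc'): parent n6 fail=0; on 'c' 0 → fail=14;  out ∅∪∅=∅
  n13('bbaec'): parent n12 fail=22; on 'c' 22 → fail=23;  out {2}∪{6}={2,6}
  n20('bcbbb'): parent n19 fail=10; on 'b' 10→9 → fail=10;  out {5}∪∅={5}
  n8('eeadcb'): parent n7 fail=14; on 'b' 14→0 → fail=9;  out {1}∪∅={1}

Scan:
[0] read 'a'  n0⇒n16  emit P4@[0:0]
[1] read 'b'  n16⇒n9 (fail-walked)
[2] read 'a'  n9⇒n21  emit P4@[2:2]
[3] read 'c'  n21⇒n14 (fail-walked)
[4] read 'e'  n14⇒n15  emit P3@[3:4]
[5] read 'b'  n15⇒n2 (fail-walked)
[6] read 'b'  n2⇒n10 (fail-walked)
[7] read 'a'  n10⇒n11  emit P4@[7:7]
[8] read 'e'  n11⇒n12
[9] read 'c'  n12⇒n13  emit P2@[5:9],P6@[6:9]
[10] read 'a'  n13⇒n16 (fail-walked)  emit P4@[10:10]
[11] read 'a'  n16⇒n16 (fail-walked)  emit P4@[11:11]
[12] read 'e'  n16⇒n1 (fail-walked)
[13] read 'd'  n1⇒n0 (fail-walked)
[14] read 'b'  n0⇒n9
[15] read 'b'  n9⇒n10
[16] read 'b'  n10⇒n10 (fail-walked)
[17] read 'a'  n10⇒n11  emit P4@[17:17]
[18] read 'e'  n11⇒n12
[19] read 'c'  n12⇒n13  emit P2@[15:19],P6@[16:19]
[20] read 'b'  n13⇒n9 (fail-walked)
[21] read 'c'  n9⇒n17
[22] read 'e'  n17⇒n15 (fail-walked)  emit P3@[21:22]
[23] read 'b'  n15⇒n2 (fail-walked)
[24] read 'c'  n2⇒n3  emit P0@[22:24]
[25] read 'b'  n3⇒n18 (fail-walked)
[26] read 'b'  n18⇒n19
[27] read 'c'  n19⇒n17 (fail-walked)
[28] read 'b'  n17⇒n18
[29] read 'b'  n18⇒n19
[30] read 'b'  n19⇒n20  emit P5@[26:30]
[31] read 'b'  n20⇒n10 (fail-walked)
[32] read 'a'  n10⇒n11  emit P4@[32:32]
[33] read 'a'  n11⇒n16 (fail-walked)  emit P4@[33:33]
[34] read 'a'  n16⇒n16 (fail-walked)  emit P4@[34:34]
[35] read 'b'  n16⇒n9 (fail-walked)
[36] read 'b'  n9⇒n10
[37] read 'a'  n10⇒n11  emit P4@[37:37]
[38] read 'd'  n11⇒n0 (fail-walked)
[39] read 'd'  n0⇒n0
[40] read 'b'  n0⇒n9
[41] read 'a'  n9⇒n21  emit P4@[41:41]
[42] read 'd'  n21⇒n0 (fail-walked)
[43] read 'e'  n0⇒n1
[44] read 'e'  n1⇒n4
[45] read 'd'  n4⇒n0 (fail-walked)
[46] read 'c'  n0⇒n14
[47] read 'e'  n14⇒n15  emit P3@[46:47]
[48] read 'b'  n15⇒n2 (fail-walked)
[49] read 'b'  n2⇒n10 (fail-walked)
[50] read 'a'  n10⇒n11  emit P4@[50:50]
[51] read 'e'  n11⇒n12
[52] read 'c'  n12⇒n13  emit P2@[48:52],P6@[49:52]
[53] read 'e'  n13⇒n15 (fail-walked)  emit P3@[52:53]
[54] read 'e'  n15⇒n4 (fail-walked)
[55] read 'd'  n4⇒n0 (fail-walked)
[56] read 'e'  n0⇒n1
[57] read 'b'  n1⇒n2
[58] read 'b'  n2⇒n10 (fail-walked)
[59] read 'a'  n10⇒n11  emit P4@[59:59]
[60] read 'e'  n11⇒n12
[61] read 'c'  n12⇒n13  emit P2@[57:61],P6@[58:61]
[62] read 'e'  n13⇒n15 (fail-walked)  emit P3@[61:62]
[63] read 'b'  n15⇒n2 (fail-walked)
[64] read 'c'  n2⇒n3  emit P0@[62:64]
[65] read 'e'  n3⇒n15 (fail-walked)  emit P3@[64:65]
[66] read 'c'  n15⇒n14 (fail-walked)
[67] read 'b'  n14⇒n9 (fail-walked)
[68] read 'a'  n9⇒n21  emit P4@[68:68]
[69] read 'a'  n21⇒n16 (fail-walked)  emit P4@[69:69]
[70] read 'a'  n16⇒n16 (fail-walked)  emit P4@[70:70]

Result: [[0,4],[2,4],[4,3],[7,4],[9,2],[9,6],[10,4],[11,4],[17,4],[19,2],[19,6],[22,3],[24,0],[30,5],[32,4],[33,4],[34,4],[37,4],[41,4],[47,3],[50,4],[52,2],[52,6],[53,3],[59,4],[61,2],[61,6],[62,3],[64,0],[65,3],[68,4],[69,4],[70,4]]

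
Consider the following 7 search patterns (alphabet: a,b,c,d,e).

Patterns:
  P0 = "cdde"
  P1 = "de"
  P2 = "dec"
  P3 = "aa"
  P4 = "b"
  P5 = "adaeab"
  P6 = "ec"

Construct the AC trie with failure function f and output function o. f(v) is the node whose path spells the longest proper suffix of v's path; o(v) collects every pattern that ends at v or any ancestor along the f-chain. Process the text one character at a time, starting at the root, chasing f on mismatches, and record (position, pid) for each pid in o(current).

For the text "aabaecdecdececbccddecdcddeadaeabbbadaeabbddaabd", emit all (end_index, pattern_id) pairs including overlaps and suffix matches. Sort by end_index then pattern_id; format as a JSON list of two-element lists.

Build:
Trie (insert patterns):
  0='ε' goto a→8 b→10 c→1 d→5 e→16
  1='c' goto d→2
  2='cd' goto d→3
  3='cdd' goto e→4
  4='cdde' goto ·  ←P0
  5='d' goto e→6
  6='de' goto c→7  ←P1
  7='dec' goto ·  ←P2
  8='a' goto a→9 d→11
  9='aa' goto ·  ←P3
  10='b' goto ·  ←P4
  11='ad' goto a→12
  12='ada' goto e→13
  13='adae' goto a→14
  14='adaea' goto b→15
  15='adaeab' goto ·  ←P5
  16='e' goto c→17
  17='ec' goto ·  ←P6

BFS fail/out derivation:
  fail(1) 'c': from fail(0)=0 chase 'c': 0 ⇒ 0;  out=∅∪out(0)=∅
  fail(5) 'd': from fail(0)=0 chase 'd': 0 ⇒ 0;  out=∅∪out(0)=∅
  fail(8) 'a': from fail(0)=0 chase 'a': 0 ⇒ 0;  out=∅∪out(0)=∅
  fail(10) 'b': from fail(0)=0 chase 'b': 0 ⇒ 0;  out={4}∪out(0)={4}
  fail(16) 'e': from fail(0)=0 chase 'e': 0 ⇒ 0;  out=∅∪out(0)=∅
  fail(2) 'cd': from fail(1)=0 chase 'd': 0 ⇒ 5;  out=∅∪out(5)=∅
  fail(6) 'de': from fail(5)=0 chase 'e': 0 ⇒ 16;  out={1}∪out(16)={1}
  fail(9) 'aa': from fail(8)=0 chase 'a': 0 ⇒ 8;  out={3}∪out(8)={3}
  fail(11) 'ad': from fail(8)=0 chase 'd': 0 ⇒ 5;  out=∅∪out(5)=∅
  fail(17) 'ec': from fail(16)=0 chase 'c': 0 ⇒ 1;  out={6}∪out(1)={6}
  fail(3) 'cdd': from fail(2)=5 chase 'd': 5→0 ⇒ 5;  out=∅∪out(5)=∅
  fail(7) 'dec': from fail(6)=16 chase 'c': 16 ⇒ 17;  out={2}∪out(17)={2,6}
  fail(12) 'ada': from fail(11)=5 chase 'a': 5→0 ⇒ 8;  out=∅∪out(8)=∅
  fail(4) 'cdde': from fail(3)=5 chase 'e': 5 ⇒ 6;  out={0}∪out(6)={0,1}
  fail(13) 'adae': from fail(12)=8 chase 'e': 8→0 ⇒ 16;  out=∅∪out(16)=∅
  fail(14) 'adaea': from fail(13)=16 chase 'a': 16→0 ⇒ 8;  out=∅∪out(8)=∅
  fail(15) 'adaeab': from fail(14)=8 chase 'b': 8→0 ⇒ 10;  out={5}∪out(10)={4,5}

Run:
i=0 'a': node 0→8
i=1 'a': node 8→9  ** P3@[0:1]
i=2 'b': node 9→10 (fail-walked)  ** P4@[2:2]
i=3 'a': node 10→8 (fail-walked)
i=4 'e': node 8→16 (fail-walked)
i=5 'c': node 16→17  ** P6@[4:5]
i=6 'd': node 17→2 (fail-walked)
i=7 'e': node 2→6 (fail-walked)  ** P1@[6:7]
i=8 'c': node 6→7  ** P2@[6:8],P6@[7:8]
i=9 'd': node 7→2 (fail-walked)
i=10 'e': node 2→6 (fail-walked)  ** P1@[9:10]
i=11 'c': node 6→7  ** P2@[9:11],P6@[10:11]
i=12 'e': node 7→16 (fail-walked)
i=13 'c': node 16→17  ** P6@[12:13]
i=14 'b': node 17→10 (fail-walked)  ** P4@[14:14]
i=15 'c': node 10→1 (fail-walked)
i=16 'c': node 1→1 (fail-walked)
i=17 'd': node 1→2
i=18 'd': node 2→3
i=19 'e': node 3→4  ** P0@[16:19],P1@[18:19]
i=20 'c': node 4→7 (fail-walked)  ** P2@[18:20],P6@[19:20]
i=21 'd': node 7→2 (fail-walked)
i=22 'c': node 2→1 (fail-walked)
i=23 'd': node 1→2
i=24 'd': node 2→3
i=25 'e': node 3→4  ** P0@[22:25],P1@[24:25]
i=26 'a': node 4→8 (fail-walked)
i=27 'd': node 8→11
i=28 'a': node 11→12
i=29 'e': node 12→13
i=30 'a': node 13→14
i=31 'b': node 14→15  ** P4@[31:31],P5@[26:31]
i=32 'b': node 15→10 (fail-walked)  ** P4@[32:32]
i=33 'b': node 10→10 (fail-walked)  ** P4@[33:33]
i=34 'a': node 10→8 (fail-walked)
i=35 'd': node 8→11
i=36 'a': node 11→12
i=37 'e': node 12→13
i=38 'a': node 13→14
i=39 'b': node 14→15  ** P4@[39:39],P5@[34:39]
i=40 'b': node 15→10 (fail-walked)  ** P4@[40:40]
i=41 'd': node 10→5 (fail-walked)
i=42 'd': node 5→5 (fail-walked)
i=43 'a': node 5→8 (fail-walked)
i=44 'a': node 8→9  ** P3@[43:44]
i=45 'b': node 9→10 (fail-walked)  ** P4@[45:45]
i=46 'd': node 10→5 (fail-walked)

Matches: [[1,3],[2,4],[5,6],[7,1],[8,2],[8,6],[10,1],[11,2],[11,6],[13,6],[14,4],[19,0],[19,1],[20,2],[20,6],[25,0],[25,1],[31,4],[31,5],[32,4],[33,4],[39,4],[39,5],[40,4],[44,3],[45,4]]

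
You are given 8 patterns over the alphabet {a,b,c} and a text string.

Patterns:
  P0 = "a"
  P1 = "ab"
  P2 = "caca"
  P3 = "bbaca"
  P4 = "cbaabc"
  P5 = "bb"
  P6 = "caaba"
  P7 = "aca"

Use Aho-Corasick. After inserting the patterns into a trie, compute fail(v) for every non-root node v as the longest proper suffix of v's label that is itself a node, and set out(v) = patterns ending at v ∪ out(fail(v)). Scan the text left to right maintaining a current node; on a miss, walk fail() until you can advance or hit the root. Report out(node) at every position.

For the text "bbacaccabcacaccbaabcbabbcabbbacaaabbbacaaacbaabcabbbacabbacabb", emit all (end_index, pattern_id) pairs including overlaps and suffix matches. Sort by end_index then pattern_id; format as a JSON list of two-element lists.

Construct AC machine:
Trie nodes:
  n0 'ε': a→1 b→7 c→3
  n1 'a': b→2 c→20  [P0 ends]
  n2 'ab': ·  [P1 ends]
  n3 'c': a→4 b→12
  n4 'ca': a→17 c→5
  n5 'cac': a→6
  n6 'caca': ·  [P2 ends]
  n7 'b': b→8
  n8 'bb': a→9  [P5 ends]
  n9 'bba': c→10
  n10 'bbac': a→11
  n11 'bbaca': ·  [P3 ends]
  n12 'cb': a→13
  n13 'cba': a→14
  n14 'cbaa': b→15
  n15 'cbaab': c→16
  n16 'cbaabc': ·  [P4 ends]
  n17 'caa': b→18
  n18 'caab': a→19
  n19 'caaba': ·  [P6 ends]
  n20 'ac': a→21
  n21 'aca': ·  [P7 ends]

BFS fail/out derivation:
  fail(1) 'a': from fail(0)=0 chase 'a': 0 ⇒ 0;  out={0}∪out(0)={0}
  fail(3) 'c': from fail(0)=0 chase 'c': 0 ⇒ 0;  out=∅∪out(0)=∅
  fail(7) 'b': from fail(0)=0 chase 'b': 0 ⇒ 0;  out=∅∪out(0)=∅
  fail(2) 'ab': from fail(1)=0 chase 'b': 0 ⇒ 7;  out={1}∪out(7)={1}
  fail(4) 'ca': from fail(3)=0 chase 'a': 0 ⇒ 1;  out=∅∪out(1)={0}
  fail(8) 'bb': from fail(7)=0 chase 'b': 0 ⇒ 7;  out={5}∪out(7)={5}
  fail(12) 'cb': from fail(3)=0 chase 'b': 0 ⇒ 7;  out=∅∪out(7)=∅
  fail(20) 'ac': from fail(1)=0 chase 'c': 0 ⇒ 3;  out=∅∪out(3)=∅
  fail(5) 'cac': from fail(4)=1 chase 'c': 1 ⇒ 20;  out=∅∪out(20)=∅
  fail(9) 'bba': from fail(8)=7 chase 'a': 7→0 ⇒ 1;  out=∅∪out(1)={0}
  fail(13) 'cba': from fail(12)=7 chase 'a': 7→0 ⇒ 1;  out=∅∪out(1)={0}
  fail(17) 'caa': from fail(4)=1 chase 'a': 1→0 ⇒ 1;  out=∅∪out(1)={0}
  fail(21) 'aca': from fail(20)=3 chase 'a': 3 ⇒ 4;  out={7}∪out(4)={0,7}
  fail(6) 'caca': from fail(5)=20 chase 'a': 20 ⇒ 21;  out={2}∪out(21)={0,2,7}
  fail(10) 'bbac': from fail(9)=1 chase 'c': 1 ⇒ 20;  out=∅∪out(20)=∅
  fail(14) 'cbaa': from fail(13)=1 chase 'a': 1→0 ⇒ 1;  out=∅∪out(1)={0}
  fail(18) 'caab': from fail(17)=1 chase 'b': 1 ⇒ 2;  out=∅∪out(2)={1}
  fail(11) 'bbaca': from fail(10)=20 chase 'a': 20 ⇒ 21;  out={3}∪out(21)={0,3,7}
  fail(15) 'cbaab': from fail(14)=1 chase 'b': 1 ⇒ 2;  out=∅∪out(2)={1}
  fail(19) 'caaba': from fail(18)=2 chase 'a': 2→7→0 ⇒ 1;  out={6}∪out(1)={0,6}
  fail(16) 'cbaabc': from fail(15)=2 chase 'c': 2→7→0 ⇒ 3;  out={4}∪out(3)={4}

Run:
pos 0 'b': at 7
pos 1 'b': at 8  ** P5@[0:1]
pos 2 'a': at 9  ** P0@[2:2]
pos 3 'c': at 10
pos 4 'a': at 11  ** P0@[4:4],P3@[0:4],P7@[2:4]
pos 5 'c': at 5 (via fail)
pos 6 'c': at 3 (via fail)
pos 7 'a': at 4  ** P0@[7:7]
pos 8 'b': at 2 (via fail)  ** P1@[7:8]
pos 9 'c': at 3 (via fail)
pos 10 'a': at 4  ** P0@[10:10]
pos 11 'c': at 5
pos 12 'a': at 6  ** P0@[12:12],P2@[9:12],P7@[10:12]
pos 13 'c': at 5 (via fail)
pos 14 'c': at 3 (via fail)
pos 15 'b': at 12
pos 16 'a': at 13  ** P0@[16:16]
pos 17 'a': at 14  ** P0@[17:17]
pos 18 'b': at 15  ** P1@[17:18]
pos 19 'c': at 16  ** P4@[14:19]
pos 20 'b': at 12 (via fail)
pos 21 'a': at 13  ** P0@[21:21]
pos 22 'b': at 2 (via fail)  ** P1@[21:22]
pos 23 'b': at 8 (via fail)  ** P5@[22:23]
pos 24 'c': at 3 (via fail)
pos 25 'a': at 4  ** P0@[25:25]
pos 26 'b': at 2 (via fail)  ** P1@[25:26]
pos 27 'b': at 8 (via fail)  ** P5@[26:27]
pos 28 'b': at 8 (via fail)  ** P5@[27:28]
pos 29 'a': at 9  ** P0@[29:29]
pos 30 'c': at 10
pos 31 'a': at 11  ** P0@[31:31],P3@[27:31],P7@[29:31]
pos 32 'a': at 17 (via fail)  ** P0@[32:32]
pos 33 'a': at 1 (via fail)  ** P0@[33:33]
pos 34 'b': at 2  ** P1@[33:34]
pos 35 'b': at 8 (via fail)  ** P5@[34:35]
pos 36 'b': at 8 (via fail)  ** P5@[35:36]
pos 37 'a': at 9  ** P0@[37:37]
pos 38 'c': at 10
pos 39 'a': at 11  ** P0@[39:39],P3@[35:39],P7@[37:39]
pos 40 'a': at 17 (via fail)  ** P0@[40:40]
pos 41 'a': at 1 (via fail)  ** P0@[41:41]
pos 42 'c': at 20
pos 43 'b': at 12 (via fail)
pos 44 'a': at 13  ** P0@[44:44]
pos 45 'a': at 14  ** P0@[45:45]
pos 46 'b': at 15  ** P1@[45:46]
pos 47 'c': at 16  ** P4@[42:47]
pos 48 'a': at 4 (via fail)  ** P0@[48:48]
pos 49 'b': at 2 (via fail)  ** P1@[48:49]
pos 50 'b': at 8 (via fail)  ** P5@[49:50]
pos 51 'b': at 8 (via fail)  ** P5@[50:51]
pos 52 'a': at 9  ** P0@[52:52]
pos 53 'c': at 10
pos 54 'a': at 11  ** P0@[54:54],P3@[50:54],P7@[52:54]
pos 55 'b': at 2 (via fail)  ** P1@[54:55]
pos 56 'b': at 8 (via fail)  ** P5@[55:56]
pos 57 'a': at 9  ** P0@[57:57]
pos 58 'c': at 10
pos 59 'a': at 11  ** P0@[59:59],P3@[55:59],P7@[57:59]
pos 60 'b': at 2 (via fail)  ** P1@[59:60]
pos 61 'b': at 8 (via fail)  ** P5@[60:61]

Result: [[1,5],[2,0],[4,0],[4,3],[4,7],[7,0],[8,1],[10,0],[12,0],[12,2],[12,7],[16,0],[17,0],[18,1],[19,4],[21,0],[22,1],[23,5],[25,0],[26,1],[27,5],[28,5],[29,0],[31,0],[31,3],[31,7],[32,0],[33,0],[34,1],[35,5],[36,5],[37,0],[39,0],[39,3],[39,7],[40,0],[41,0],[44,0],[45,0],[46,1],[47,4],[48,0],[49,1],[50,5],[51,5],[52,0],[54,0],[54,3],[54,7],[55,1],[56,5],[57,0],[59,0],[59,3],[59,7],[60,1],[61,5]]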